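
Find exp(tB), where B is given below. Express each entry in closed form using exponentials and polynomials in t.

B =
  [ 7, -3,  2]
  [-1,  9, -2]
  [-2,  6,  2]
e^{tB} =
  [t*exp(6*t) + exp(6*t), -3*t*exp(6*t), 2*t*exp(6*t)]
  [-t*exp(6*t), 3*t*exp(6*t) + exp(6*t), -2*t*exp(6*t)]
  [-2*t*exp(6*t), 6*t*exp(6*t), -4*t*exp(6*t) + exp(6*t)]

Strategy: write B = P · J · P⁻¹ where J is a Jordan canonical form, so e^{tB} = P · e^{tJ} · P⁻¹, and e^{tJ} can be computed block-by-block.

B has Jordan form
J =
  [6, 1, 0]
  [0, 6, 0]
  [0, 0, 6]
(up to reordering of blocks).

Per-block formulas:
  For a 2×2 Jordan block J_2(6): exp(t · J_2(6)) = e^(6t)·(I + t·N), where N is the 2×2 nilpotent shift.
  For a 1×1 block at λ = 6: exp(t · [6]) = [e^(6t)].

After assembling e^{tJ} and conjugating by P, we get:

e^{tB} =
  [t*exp(6*t) + exp(6*t), -3*t*exp(6*t), 2*t*exp(6*t)]
  [-t*exp(6*t), 3*t*exp(6*t) + exp(6*t), -2*t*exp(6*t)]
  [-2*t*exp(6*t), 6*t*exp(6*t), -4*t*exp(6*t) + exp(6*t)]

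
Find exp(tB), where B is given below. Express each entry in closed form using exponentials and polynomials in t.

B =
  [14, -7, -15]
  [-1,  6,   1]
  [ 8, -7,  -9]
e^{tB} =
  [t*exp(6*t) + 2*exp(6*t) - exp(-t), -exp(6*t) + exp(-t), -t*exp(6*t) - 2*exp(6*t) + 2*exp(-t)]
  [-t*exp(6*t), exp(6*t), t*exp(6*t)]
  [t*exp(6*t) + exp(6*t) - exp(-t), -exp(6*t) + exp(-t), -t*exp(6*t) - exp(6*t) + 2*exp(-t)]

Strategy: write B = P · J · P⁻¹ where J is a Jordan canonical form, so e^{tB} = P · e^{tJ} · P⁻¹, and e^{tJ} can be computed block-by-block.

B has Jordan form
J =
  [-1, 0, 0]
  [ 0, 6, 1]
  [ 0, 0, 6]
(up to reordering of blocks).

Per-block formulas:
  For a 2×2 Jordan block J_2(6): exp(t · J_2(6)) = e^(6t)·(I + t·N), where N is the 2×2 nilpotent shift.
  For a 1×1 block at λ = -1: exp(t · [-1]) = [e^(-1t)].

After assembling e^{tJ} and conjugating by P, we get:

e^{tB} =
  [t*exp(6*t) + 2*exp(6*t) - exp(-t), -exp(6*t) + exp(-t), -t*exp(6*t) - 2*exp(6*t) + 2*exp(-t)]
  [-t*exp(6*t), exp(6*t), t*exp(6*t)]
  [t*exp(6*t) + exp(6*t) - exp(-t), -exp(6*t) + exp(-t), -t*exp(6*t) - exp(6*t) + 2*exp(-t)]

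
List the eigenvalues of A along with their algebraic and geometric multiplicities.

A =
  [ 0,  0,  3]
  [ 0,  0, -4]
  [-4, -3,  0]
λ = 0: alg = 3, geom = 1

Step 1 — factor the characteristic polynomial to read off the algebraic multiplicities:
  χ_A(x) = x^3

Step 2 — compute geometric multiplicities via the rank-nullity identity g(λ) = n − rank(A − λI):
  rank(A − (0)·I) = 2, so dim ker(A − (0)·I) = n − 2 = 1

Summary:
  λ = 0: algebraic multiplicity = 3, geometric multiplicity = 1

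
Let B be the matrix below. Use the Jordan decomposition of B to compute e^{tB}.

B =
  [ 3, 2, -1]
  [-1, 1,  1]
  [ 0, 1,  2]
e^{tB} =
  [-t^2*exp(2*t)/2 + t*exp(2*t) + exp(2*t), -t^2*exp(2*t)/2 + 2*t*exp(2*t), t^2*exp(2*t)/2 - t*exp(2*t)]
  [-t*exp(2*t), -t*exp(2*t) + exp(2*t), t*exp(2*t)]
  [-t^2*exp(2*t)/2, -t^2*exp(2*t)/2 + t*exp(2*t), t^2*exp(2*t)/2 + exp(2*t)]

Strategy: write B = P · J · P⁻¹ where J is a Jordan canonical form, so e^{tB} = P · e^{tJ} · P⁻¹, and e^{tJ} can be computed block-by-block.

B has Jordan form
J =
  [2, 1, 0]
  [0, 2, 1]
  [0, 0, 2]
(up to reordering of blocks).

Per-block formulas:
  For a 3×3 Jordan block J_3(2): exp(t · J_3(2)) = e^(2t)·(I + t·N + (t^2/2)·N^2), where N is the 3×3 nilpotent shift.

After assembling e^{tJ} and conjugating by P, we get:

e^{tB} =
  [-t^2*exp(2*t)/2 + t*exp(2*t) + exp(2*t), -t^2*exp(2*t)/2 + 2*t*exp(2*t), t^2*exp(2*t)/2 - t*exp(2*t)]
  [-t*exp(2*t), -t*exp(2*t) + exp(2*t), t*exp(2*t)]
  [-t^2*exp(2*t)/2, -t^2*exp(2*t)/2 + t*exp(2*t), t^2*exp(2*t)/2 + exp(2*t)]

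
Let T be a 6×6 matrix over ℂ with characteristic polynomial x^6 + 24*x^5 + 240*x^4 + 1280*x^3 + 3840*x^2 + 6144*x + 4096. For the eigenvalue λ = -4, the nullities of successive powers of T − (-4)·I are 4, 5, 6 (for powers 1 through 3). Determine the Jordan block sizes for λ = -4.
Block sizes for λ = -4: [3, 1, 1, 1]

From the dimensions of kernels of powers, the number of Jordan blocks of size at least j is d_j − d_{j−1} where d_j = dim ker(N^j) (with d_0 = 0). Computing the differences gives [4, 1, 1].
The number of blocks of size exactly k is (#blocks of size ≥ k) − (#blocks of size ≥ k + 1), so the partition is: 3 block(s) of size 1, 1 block(s) of size 3.
In nonincreasing order the block sizes are [3, 1, 1, 1].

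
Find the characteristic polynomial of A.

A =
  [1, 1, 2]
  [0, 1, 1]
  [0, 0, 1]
x^3 - 3*x^2 + 3*x - 1

Expanding det(x·I − A) (e.g. by cofactor expansion or by noting that A is similar to its Jordan form J, which has the same characteristic polynomial as A) gives
  χ_A(x) = x^3 - 3*x^2 + 3*x - 1
which factors as (x - 1)^3. The eigenvalues (with algebraic multiplicities) are λ = 1 with multiplicity 3.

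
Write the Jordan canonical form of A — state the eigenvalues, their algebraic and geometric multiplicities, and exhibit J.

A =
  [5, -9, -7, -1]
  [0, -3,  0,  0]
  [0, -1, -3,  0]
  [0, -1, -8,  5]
J_2(-3) ⊕ J_2(5)

The characteristic polynomial is
  det(x·I − A) = x^4 - 4*x^3 - 26*x^2 + 60*x + 225 = (x - 5)^2*(x + 3)^2

Eigenvalues and multiplicities (the geometric multiplicity of λ is n − rank(A − λI), which equals the number of Jordan blocks for λ):
  λ = -3: algebraic multiplicity = 2, geometric multiplicity = 1
  λ = 5: algebraic multiplicity = 2, geometric multiplicity = 1

Determining the block sizes for each eigenvalue:
  λ = -3: one block (gm = 1), so the single block has size am = 2 → block sizes [2]
  λ = 5: one block (gm = 1), so the single block has size am = 2 → block sizes [2]

Assembling the blocks gives a Jordan form
J =
  [-3,  1, 0, 0]
  [ 0, -3, 0, 0]
  [ 0,  0, 5, 1]
  [ 0,  0, 0, 5]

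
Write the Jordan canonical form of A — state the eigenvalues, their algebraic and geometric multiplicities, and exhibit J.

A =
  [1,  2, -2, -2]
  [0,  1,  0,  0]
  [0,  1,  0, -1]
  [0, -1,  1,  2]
J_2(1) ⊕ J_1(1) ⊕ J_1(1)

The characteristic polynomial is
  det(x·I − A) = x^4 - 4*x^3 + 6*x^2 - 4*x + 1 = (x - 1)^4

Eigenvalues and multiplicities (the geometric multiplicity of λ is n − rank(A − λI), which equals the number of Jordan blocks for λ):
  λ = 1: algebraic multiplicity = 4, geometric multiplicity = 3

Determining the block sizes for each eigenvalue:
  λ = 1: 3 blocks summing to 4 forces exactly one block of size 2 and the rest size 1 → block sizes [2, 1, 1]

Assembling the blocks gives a Jordan form
J =
  [1, 1, 0, 0]
  [0, 1, 0, 0]
  [0, 0, 1, 0]
  [0, 0, 0, 1]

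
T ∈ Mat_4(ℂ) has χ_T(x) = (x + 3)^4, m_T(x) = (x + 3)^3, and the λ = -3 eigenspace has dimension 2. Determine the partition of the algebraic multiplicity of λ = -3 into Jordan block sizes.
Block sizes for λ = -3: [3, 1]

Step 1 — from the characteristic polynomial, algebraic multiplicity of λ = -3 is 4. From dim ker(T − (-3)·I) = 2, there are exactly 2 Jordan blocks for λ = -3.
Step 2 — from the minimal polynomial, the factor (x + 3)^3 tells us the largest block for λ = -3 has size 3.
Step 3 — with total size 4, 2 blocks, and largest block 3, the block sizes (in nonincreasing order) are [3, 1].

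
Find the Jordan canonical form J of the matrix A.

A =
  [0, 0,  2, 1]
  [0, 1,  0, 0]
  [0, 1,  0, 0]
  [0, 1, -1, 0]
J_3(0) ⊕ J_1(1)

The characteristic polynomial is
  det(x·I − A) = x^4 - x^3 = x^3*(x - 1)

Eigenvalues and multiplicities (the geometric multiplicity of λ is n − rank(A − λI), which equals the number of Jordan blocks for λ):
  λ = 0: algebraic multiplicity = 3, geometric multiplicity = 1
  λ = 1: algebraic multiplicity = 1, geometric multiplicity = 1

Determining the block sizes for each eigenvalue:
  λ = 0: one block (gm = 1), so the single block has size am = 3 → block sizes [3]
  λ = 1: one block (gm = 1), so the single block has size am = 1 → block sizes [1]

Assembling the blocks gives a Jordan form
J =
  [0, 1, 0, 0]
  [0, 0, 1, 0]
  [0, 0, 0, 0]
  [0, 0, 0, 1]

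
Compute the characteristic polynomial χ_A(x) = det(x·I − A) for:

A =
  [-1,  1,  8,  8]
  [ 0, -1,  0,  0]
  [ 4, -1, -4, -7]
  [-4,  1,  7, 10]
x^4 - 4*x^3 - 2*x^2 + 12*x + 9

Expanding det(x·I − A) (e.g. by cofactor expansion or by noting that A is similar to its Jordan form J, which has the same characteristic polynomial as A) gives
  χ_A(x) = x^4 - 4*x^3 - 2*x^2 + 12*x + 9
which factors as (x - 3)^2*(x + 1)^2. The eigenvalues (with algebraic multiplicities) are λ = -1 with multiplicity 2, λ = 3 with multiplicity 2.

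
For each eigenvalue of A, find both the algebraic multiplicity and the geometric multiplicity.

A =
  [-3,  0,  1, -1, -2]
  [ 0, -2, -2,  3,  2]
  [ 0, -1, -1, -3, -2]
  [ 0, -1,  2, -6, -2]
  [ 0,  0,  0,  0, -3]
λ = -3: alg = 5, geom = 3

Step 1 — factor the characteristic polynomial to read off the algebraic multiplicities:
  χ_A(x) = (x + 3)^5

Step 2 — compute geometric multiplicities via the rank-nullity identity g(λ) = n − rank(A − λI):
  rank(A − (-3)·I) = 2, so dim ker(A − (-3)·I) = n − 2 = 3

Summary:
  λ = -3: algebraic multiplicity = 5, geometric multiplicity = 3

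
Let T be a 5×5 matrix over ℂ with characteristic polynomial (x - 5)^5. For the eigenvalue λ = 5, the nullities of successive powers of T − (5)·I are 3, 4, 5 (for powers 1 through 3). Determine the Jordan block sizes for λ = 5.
Block sizes for λ = 5: [3, 1, 1]

From the dimensions of kernels of powers, the number of Jordan blocks of size at least j is d_j − d_{j−1} where d_j = dim ker(N^j) (with d_0 = 0). Computing the differences gives [3, 1, 1].
The number of blocks of size exactly k is (#blocks of size ≥ k) − (#blocks of size ≥ k + 1), so the partition is: 2 block(s) of size 1, 1 block(s) of size 3.
In nonincreasing order the block sizes are [3, 1, 1].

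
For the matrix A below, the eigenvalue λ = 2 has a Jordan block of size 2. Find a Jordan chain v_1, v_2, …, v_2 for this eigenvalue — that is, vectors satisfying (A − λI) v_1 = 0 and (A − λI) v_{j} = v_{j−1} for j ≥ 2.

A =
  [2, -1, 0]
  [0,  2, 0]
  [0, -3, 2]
A Jordan chain for λ = 2 of length 2:
v_1 = (-1, 0, -3)ᵀ
v_2 = (0, 1, 0)ᵀ

Let N = A − (2)·I. We want v_2 with N^2 v_2 = 0 but N^1 v_2 ≠ 0; then v_{j-1} := N · v_j for j = 2, …, 2.

Pick v_2 = (0, 1, 0)ᵀ.
Then v_1 = N · v_2 = (-1, 0, -3)ᵀ.

Sanity check: (A − (2)·I) v_1 = (0, 0, 0)ᵀ = 0. ✓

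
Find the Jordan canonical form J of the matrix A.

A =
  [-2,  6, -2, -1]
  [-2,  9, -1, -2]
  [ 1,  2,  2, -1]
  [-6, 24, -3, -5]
J_3(1) ⊕ J_1(1)

The characteristic polynomial is
  det(x·I − A) = x^4 - 4*x^3 + 6*x^2 - 4*x + 1 = (x - 1)^4

Eigenvalues and multiplicities (the geometric multiplicity of λ is n − rank(A − λI), which equals the number of Jordan blocks for λ):
  λ = 1: algebraic multiplicity = 4, geometric multiplicity = 2

Determining the block sizes for each eigenvalue:
  λ = 1: with am = 4 and gm = 2, the partition is not yet determined (e.g. several partitions of 4 into 2 parts exist). Let N = A − (1)·I. Computing rank(N^1) = 2, rank(N^2) = 1, rank(N^3) = 0; the number of blocks of size ≥ j is rank(N^{j−1}) − rank(N^j), giving [2, 1, 1]. So we have 1 block(s) of size 3, 1 block(s) of size 1 → block sizes [3, 1]

Assembling the blocks gives a Jordan form
J =
  [1, 1, 0, 0]
  [0, 1, 1, 0]
  [0, 0, 1, 0]
  [0, 0, 0, 1]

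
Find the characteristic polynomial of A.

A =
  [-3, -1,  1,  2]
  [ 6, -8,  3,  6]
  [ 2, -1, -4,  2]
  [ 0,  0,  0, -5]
x^4 + 20*x^3 + 150*x^2 + 500*x + 625

Expanding det(x·I − A) (e.g. by cofactor expansion or by noting that A is similar to its Jordan form J, which has the same characteristic polynomial as A) gives
  χ_A(x) = x^4 + 20*x^3 + 150*x^2 + 500*x + 625
which factors as (x + 5)^4. The eigenvalues (with algebraic multiplicities) are λ = -5 with multiplicity 4.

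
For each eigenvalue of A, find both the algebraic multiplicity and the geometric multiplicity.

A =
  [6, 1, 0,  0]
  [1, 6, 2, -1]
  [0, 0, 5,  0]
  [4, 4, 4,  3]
λ = 5: alg = 4, geom = 2

Step 1 — factor the characteristic polynomial to read off the algebraic multiplicities:
  χ_A(x) = (x - 5)^4

Step 2 — compute geometric multiplicities via the rank-nullity identity g(λ) = n − rank(A − λI):
  rank(A − (5)·I) = 2, so dim ker(A − (5)·I) = n − 2 = 2

Summary:
  λ = 5: algebraic multiplicity = 4, geometric multiplicity = 2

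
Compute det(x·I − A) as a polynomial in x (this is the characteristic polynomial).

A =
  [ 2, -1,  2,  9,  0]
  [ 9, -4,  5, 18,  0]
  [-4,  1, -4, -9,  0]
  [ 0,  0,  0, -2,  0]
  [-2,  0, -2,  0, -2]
x^5 + 10*x^4 + 40*x^3 + 80*x^2 + 80*x + 32

Expanding det(x·I − A) (e.g. by cofactor expansion or by noting that A is similar to its Jordan form J, which has the same characteristic polynomial as A) gives
  χ_A(x) = x^5 + 10*x^4 + 40*x^3 + 80*x^2 + 80*x + 32
which factors as (x + 2)^5. The eigenvalues (with algebraic multiplicities) are λ = -2 with multiplicity 5.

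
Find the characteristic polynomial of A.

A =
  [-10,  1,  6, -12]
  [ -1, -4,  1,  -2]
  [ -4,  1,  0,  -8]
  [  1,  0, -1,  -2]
x^4 + 16*x^3 + 96*x^2 + 256*x + 256

Expanding det(x·I − A) (e.g. by cofactor expansion or by noting that A is similar to its Jordan form J, which has the same characteristic polynomial as A) gives
  χ_A(x) = x^4 + 16*x^3 + 96*x^2 + 256*x + 256
which factors as (x + 4)^4. The eigenvalues (with algebraic multiplicities) are λ = -4 with multiplicity 4.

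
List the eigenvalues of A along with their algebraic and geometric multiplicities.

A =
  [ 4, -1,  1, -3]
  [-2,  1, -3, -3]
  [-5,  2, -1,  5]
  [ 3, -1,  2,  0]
λ = 0: alg = 2, geom = 1; λ = 2: alg = 2, geom = 1

Step 1 — factor the characteristic polynomial to read off the algebraic multiplicities:
  χ_A(x) = x^2*(x - 2)^2

Step 2 — compute geometric multiplicities via the rank-nullity identity g(λ) = n − rank(A − λI):
  rank(A − (0)·I) = 3, so dim ker(A − (0)·I) = n − 3 = 1
  rank(A − (2)·I) = 3, so dim ker(A − (2)·I) = n − 3 = 1

Summary:
  λ = 0: algebraic multiplicity = 2, geometric multiplicity = 1
  λ = 2: algebraic multiplicity = 2, geometric multiplicity = 1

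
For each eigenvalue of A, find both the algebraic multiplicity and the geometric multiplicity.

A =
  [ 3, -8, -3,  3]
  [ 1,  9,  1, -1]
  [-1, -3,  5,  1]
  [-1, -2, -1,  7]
λ = 6: alg = 4, geom = 2

Step 1 — factor the characteristic polynomial to read off the algebraic multiplicities:
  χ_A(x) = (x - 6)^4

Step 2 — compute geometric multiplicities via the rank-nullity identity g(λ) = n − rank(A − λI):
  rank(A − (6)·I) = 2, so dim ker(A − (6)·I) = n − 2 = 2

Summary:
  λ = 6: algebraic multiplicity = 4, geometric multiplicity = 2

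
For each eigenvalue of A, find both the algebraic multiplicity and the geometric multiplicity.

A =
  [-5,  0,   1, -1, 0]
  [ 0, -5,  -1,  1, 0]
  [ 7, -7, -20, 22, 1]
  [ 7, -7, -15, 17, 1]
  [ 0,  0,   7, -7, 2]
λ = -5: alg = 3, geom = 2; λ = 2: alg = 2, geom = 1

Step 1 — factor the characteristic polynomial to read off the algebraic multiplicities:
  χ_A(x) = (x - 2)^2*(x + 5)^3

Step 2 — compute geometric multiplicities via the rank-nullity identity g(λ) = n − rank(A − λI):
  rank(A − (-5)·I) = 3, so dim ker(A − (-5)·I) = n − 3 = 2
  rank(A − (2)·I) = 4, so dim ker(A − (2)·I) = n − 4 = 1

Summary:
  λ = -5: algebraic multiplicity = 3, geometric multiplicity = 2
  λ = 2: algebraic multiplicity = 2, geometric multiplicity = 1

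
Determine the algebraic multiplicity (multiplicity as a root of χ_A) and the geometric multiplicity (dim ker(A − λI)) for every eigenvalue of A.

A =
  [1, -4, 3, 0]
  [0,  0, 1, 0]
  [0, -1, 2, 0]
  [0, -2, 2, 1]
λ = 1: alg = 4, geom = 2

Step 1 — factor the characteristic polynomial to read off the algebraic multiplicities:
  χ_A(x) = (x - 1)^4

Step 2 — compute geometric multiplicities via the rank-nullity identity g(λ) = n − rank(A − λI):
  rank(A − (1)·I) = 2, so dim ker(A − (1)·I) = n − 2 = 2

Summary:
  λ = 1: algebraic multiplicity = 4, geometric multiplicity = 2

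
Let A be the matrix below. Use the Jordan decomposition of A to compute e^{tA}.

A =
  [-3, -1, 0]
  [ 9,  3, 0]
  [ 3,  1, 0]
e^{tA} =
  [1 - 3*t, -t, 0]
  [9*t, 3*t + 1, 0]
  [3*t, t, 1]

Strategy: write A = P · J · P⁻¹ where J is a Jordan canonical form, so e^{tA} = P · e^{tJ} · P⁻¹, and e^{tJ} can be computed block-by-block.

A has Jordan form
J =
  [0, 1, 0]
  [0, 0, 0]
  [0, 0, 0]
(up to reordering of blocks).

Per-block formulas:
  For a 2×2 Jordan block J_2(0): exp(t · J_2(0)) = e^(0t)·(I + t·N), where N is the 2×2 nilpotent shift.
  For a 1×1 block at λ = 0: exp(t · [0]) = [e^(0t)].

After assembling e^{tJ} and conjugating by P, we get:

e^{tA} =
  [1 - 3*t, -t, 0]
  [9*t, 3*t + 1, 0]
  [3*t, t, 1]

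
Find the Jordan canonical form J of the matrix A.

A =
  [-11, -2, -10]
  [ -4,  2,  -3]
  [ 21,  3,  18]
J_3(3)

The characteristic polynomial is
  det(x·I − A) = x^3 - 9*x^2 + 27*x - 27 = (x - 3)^3

Eigenvalues and multiplicities (the geometric multiplicity of λ is n − rank(A − λI), which equals the number of Jordan blocks for λ):
  λ = 3: algebraic multiplicity = 3, geometric multiplicity = 1

Determining the block sizes for each eigenvalue:
  λ = 3: one block (gm = 1), so the single block has size am = 3 → block sizes [3]

Assembling the blocks gives a Jordan form
J =
  [3, 1, 0]
  [0, 3, 1]
  [0, 0, 3]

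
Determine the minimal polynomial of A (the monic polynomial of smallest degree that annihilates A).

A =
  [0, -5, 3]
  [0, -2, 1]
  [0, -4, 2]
x^3

The characteristic polynomial is χ_A(x) = x^3, so the eigenvalues are known. The minimal polynomial is
  m_A(x) = Π_λ (x − λ)^{k_λ}
where k_λ is the size of the *largest* Jordan block for λ (equivalently, the smallest k with (A − λI)^k v = 0 for every generalised eigenvector v of λ).

  λ = 0: largest Jordan block has size 3, contributing (x − 0)^3

So m_A(x) = x^3 = x^3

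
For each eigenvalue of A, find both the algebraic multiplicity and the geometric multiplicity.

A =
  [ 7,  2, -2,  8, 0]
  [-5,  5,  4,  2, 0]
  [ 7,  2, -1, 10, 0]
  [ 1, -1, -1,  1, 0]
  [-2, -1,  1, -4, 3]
λ = 3: alg = 5, geom = 3

Step 1 — factor the characteristic polynomial to read off the algebraic multiplicities:
  χ_A(x) = (x - 3)^5

Step 2 — compute geometric multiplicities via the rank-nullity identity g(λ) = n − rank(A − λI):
  rank(A − (3)·I) = 2, so dim ker(A − (3)·I) = n − 2 = 3

Summary:
  λ = 3: algebraic multiplicity = 5, geometric multiplicity = 3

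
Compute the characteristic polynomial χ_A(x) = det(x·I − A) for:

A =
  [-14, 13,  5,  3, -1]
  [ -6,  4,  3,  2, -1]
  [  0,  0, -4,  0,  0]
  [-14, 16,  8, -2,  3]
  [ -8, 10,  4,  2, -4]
x^5 + 20*x^4 + 160*x^3 + 640*x^2 + 1280*x + 1024

Expanding det(x·I − A) (e.g. by cofactor expansion or by noting that A is similar to its Jordan form J, which has the same characteristic polynomial as A) gives
  χ_A(x) = x^5 + 20*x^4 + 160*x^3 + 640*x^2 + 1280*x + 1024
which factors as (x + 4)^5. The eigenvalues (with algebraic multiplicities) are λ = -4 with multiplicity 5.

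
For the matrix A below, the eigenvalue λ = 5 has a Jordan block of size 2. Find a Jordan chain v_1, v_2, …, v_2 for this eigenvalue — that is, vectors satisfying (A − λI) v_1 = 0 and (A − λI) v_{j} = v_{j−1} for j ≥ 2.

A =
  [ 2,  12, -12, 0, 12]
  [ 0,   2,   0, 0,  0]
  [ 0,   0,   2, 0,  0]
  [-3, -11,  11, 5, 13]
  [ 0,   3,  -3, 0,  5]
A Jordan chain for λ = 5 of length 2:
v_1 = (0, 0, 0, 1, 0)ᵀ
v_2 = (4, 0, 0, 0, 1)ᵀ

Let N = A − (5)·I. We want v_2 with N^2 v_2 = 0 but N^1 v_2 ≠ 0; then v_{j-1} := N · v_j for j = 2, …, 2.

Pick v_2 = (4, 0, 0, 0, 1)ᵀ.
Then v_1 = N · v_2 = (0, 0, 0, 1, 0)ᵀ.

Sanity check: (A − (5)·I) v_1 = (0, 0, 0, 0, 0)ᵀ = 0. ✓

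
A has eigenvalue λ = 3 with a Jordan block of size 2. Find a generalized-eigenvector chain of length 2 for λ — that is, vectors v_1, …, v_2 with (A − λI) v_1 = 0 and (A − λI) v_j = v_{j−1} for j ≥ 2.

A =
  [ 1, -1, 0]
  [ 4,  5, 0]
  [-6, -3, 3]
A Jordan chain for λ = 3 of length 2:
v_1 = (-2, 4, -6)ᵀ
v_2 = (1, 0, 0)ᵀ

Let N = A − (3)·I. We want v_2 with N^2 v_2 = 0 but N^1 v_2 ≠ 0; then v_{j-1} := N · v_j for j = 2, …, 2.

Pick v_2 = (1, 0, 0)ᵀ.
Then v_1 = N · v_2 = (-2, 4, -6)ᵀ.

Sanity check: (A − (3)·I) v_1 = (0, 0, 0)ᵀ = 0. ✓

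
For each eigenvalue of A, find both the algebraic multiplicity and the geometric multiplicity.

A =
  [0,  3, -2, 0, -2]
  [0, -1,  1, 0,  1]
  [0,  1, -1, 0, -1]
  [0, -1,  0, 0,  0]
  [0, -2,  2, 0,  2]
λ = 0: alg = 5, geom = 3

Step 1 — factor the characteristic polynomial to read off the algebraic multiplicities:
  χ_A(x) = x^5

Step 2 — compute geometric multiplicities via the rank-nullity identity g(λ) = n − rank(A − λI):
  rank(A − (0)·I) = 2, so dim ker(A − (0)·I) = n − 2 = 3

Summary:
  λ = 0: algebraic multiplicity = 5, geometric multiplicity = 3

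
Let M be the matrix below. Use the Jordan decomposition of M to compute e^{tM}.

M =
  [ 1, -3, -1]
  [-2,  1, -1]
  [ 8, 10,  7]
e^{tM} =
  [t^2*exp(3*t) - 2*t*exp(3*t) + exp(3*t), t^2*exp(3*t) - 3*t*exp(3*t), t^2*exp(3*t)/2 - t*exp(3*t)]
  [-2*t*exp(3*t), -2*t*exp(3*t) + exp(3*t), -t*exp(3*t)]
  [-2*t^2*exp(3*t) + 8*t*exp(3*t), -2*t^2*exp(3*t) + 10*t*exp(3*t), -t^2*exp(3*t) + 4*t*exp(3*t) + exp(3*t)]

Strategy: write M = P · J · P⁻¹ where J is a Jordan canonical form, so e^{tM} = P · e^{tJ} · P⁻¹, and e^{tJ} can be computed block-by-block.

M has Jordan form
J =
  [3, 1, 0]
  [0, 3, 1]
  [0, 0, 3]
(up to reordering of blocks).

Per-block formulas:
  For a 3×3 Jordan block J_3(3): exp(t · J_3(3)) = e^(3t)·(I + t·N + (t^2/2)·N^2), where N is the 3×3 nilpotent shift.

After assembling e^{tJ} and conjugating by P, we get:

e^{tM} =
  [t^2*exp(3*t) - 2*t*exp(3*t) + exp(3*t), t^2*exp(3*t) - 3*t*exp(3*t), t^2*exp(3*t)/2 - t*exp(3*t)]
  [-2*t*exp(3*t), -2*t*exp(3*t) + exp(3*t), -t*exp(3*t)]
  [-2*t^2*exp(3*t) + 8*t*exp(3*t), -2*t^2*exp(3*t) + 10*t*exp(3*t), -t^2*exp(3*t) + 4*t*exp(3*t) + exp(3*t)]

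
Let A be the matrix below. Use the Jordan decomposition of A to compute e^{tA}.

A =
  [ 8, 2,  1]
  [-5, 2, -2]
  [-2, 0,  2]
e^{tA} =
  [2*t^2*exp(4*t) + 4*t*exp(4*t) + exp(4*t), 2*t^2*exp(4*t) + 2*t*exp(4*t), -t^2*exp(4*t) + t*exp(4*t)]
  [-3*t^2*exp(4*t) - 5*t*exp(4*t), -3*t^2*exp(4*t) - 2*t*exp(4*t) + exp(4*t), 3*t^2*exp(4*t)/2 - 2*t*exp(4*t)]
  [-2*t^2*exp(4*t) - 2*t*exp(4*t), -2*t^2*exp(4*t), t^2*exp(4*t) - 2*t*exp(4*t) + exp(4*t)]

Strategy: write A = P · J · P⁻¹ where J is a Jordan canonical form, so e^{tA} = P · e^{tJ} · P⁻¹, and e^{tJ} can be computed block-by-block.

A has Jordan form
J =
  [4, 1, 0]
  [0, 4, 1]
  [0, 0, 4]
(up to reordering of blocks).

Per-block formulas:
  For a 3×3 Jordan block J_3(4): exp(t · J_3(4)) = e^(4t)·(I + t·N + (t^2/2)·N^2), where N is the 3×3 nilpotent shift.

After assembling e^{tJ} and conjugating by P, we get:

e^{tA} =
  [2*t^2*exp(4*t) + 4*t*exp(4*t) + exp(4*t), 2*t^2*exp(4*t) + 2*t*exp(4*t), -t^2*exp(4*t) + t*exp(4*t)]
  [-3*t^2*exp(4*t) - 5*t*exp(4*t), -3*t^2*exp(4*t) - 2*t*exp(4*t) + exp(4*t), 3*t^2*exp(4*t)/2 - 2*t*exp(4*t)]
  [-2*t^2*exp(4*t) - 2*t*exp(4*t), -2*t^2*exp(4*t), t^2*exp(4*t) - 2*t*exp(4*t) + exp(4*t)]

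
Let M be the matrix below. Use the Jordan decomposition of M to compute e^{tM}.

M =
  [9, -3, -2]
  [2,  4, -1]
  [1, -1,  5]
e^{tM} =
  [t^2*exp(6*t)/2 + 3*t*exp(6*t) + exp(6*t), -t^2*exp(6*t)/2 - 3*t*exp(6*t), -t^2*exp(6*t)/2 - 2*t*exp(6*t)]
  [t^2*exp(6*t)/2 + 2*t*exp(6*t), -t^2*exp(6*t)/2 - 2*t*exp(6*t) + exp(6*t), -t^2*exp(6*t)/2 - t*exp(6*t)]
  [t*exp(6*t), -t*exp(6*t), -t*exp(6*t) + exp(6*t)]

Strategy: write M = P · J · P⁻¹ where J is a Jordan canonical form, so e^{tM} = P · e^{tJ} · P⁻¹, and e^{tJ} can be computed block-by-block.

M has Jordan form
J =
  [6, 1, 0]
  [0, 6, 1]
  [0, 0, 6]
(up to reordering of blocks).

Per-block formulas:
  For a 3×3 Jordan block J_3(6): exp(t · J_3(6)) = e^(6t)·(I + t·N + (t^2/2)·N^2), where N is the 3×3 nilpotent shift.

After assembling e^{tJ} and conjugating by P, we get:

e^{tM} =
  [t^2*exp(6*t)/2 + 3*t*exp(6*t) + exp(6*t), -t^2*exp(6*t)/2 - 3*t*exp(6*t), -t^2*exp(6*t)/2 - 2*t*exp(6*t)]
  [t^2*exp(6*t)/2 + 2*t*exp(6*t), -t^2*exp(6*t)/2 - 2*t*exp(6*t) + exp(6*t), -t^2*exp(6*t)/2 - t*exp(6*t)]
  [t*exp(6*t), -t*exp(6*t), -t*exp(6*t) + exp(6*t)]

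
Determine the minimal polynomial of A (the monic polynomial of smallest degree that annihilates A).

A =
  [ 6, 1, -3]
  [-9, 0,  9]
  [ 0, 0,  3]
x^2 - 6*x + 9

The characteristic polynomial is χ_A(x) = (x - 3)^3, so the eigenvalues are known. The minimal polynomial is
  m_A(x) = Π_λ (x − λ)^{k_λ}
where k_λ is the size of the *largest* Jordan block for λ (equivalently, the smallest k with (A − λI)^k v = 0 for every generalised eigenvector v of λ).

  λ = 3: largest Jordan block has size 2, contributing (x − 3)^2

So m_A(x) = (x - 3)^2 = x^2 - 6*x + 9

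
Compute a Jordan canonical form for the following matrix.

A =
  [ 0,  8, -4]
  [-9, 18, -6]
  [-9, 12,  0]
J_2(6) ⊕ J_1(6)

The characteristic polynomial is
  det(x·I − A) = x^3 - 18*x^2 + 108*x - 216 = (x - 6)^3

Eigenvalues and multiplicities (the geometric multiplicity of λ is n − rank(A − λI), which equals the number of Jordan blocks for λ):
  λ = 6: algebraic multiplicity = 3, geometric multiplicity = 2

Determining the block sizes for each eigenvalue:
  λ = 6: 2 blocks summing to 3 forces exactly one block of size 2 and the rest size 1 → block sizes [2, 1]

Assembling the blocks gives a Jordan form
J =
  [6, 1, 0]
  [0, 6, 0]
  [0, 0, 6]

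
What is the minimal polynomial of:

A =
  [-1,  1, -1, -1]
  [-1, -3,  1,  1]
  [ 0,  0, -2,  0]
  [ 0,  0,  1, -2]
x^3 + 6*x^2 + 12*x + 8

The characteristic polynomial is χ_A(x) = (x + 2)^4, so the eigenvalues are known. The minimal polynomial is
  m_A(x) = Π_λ (x − λ)^{k_λ}
where k_λ is the size of the *largest* Jordan block for λ (equivalently, the smallest k with (A − λI)^k v = 0 for every generalised eigenvector v of λ).

  λ = -2: largest Jordan block has size 3, contributing (x + 2)^3

So m_A(x) = (x + 2)^3 = x^3 + 6*x^2 + 12*x + 8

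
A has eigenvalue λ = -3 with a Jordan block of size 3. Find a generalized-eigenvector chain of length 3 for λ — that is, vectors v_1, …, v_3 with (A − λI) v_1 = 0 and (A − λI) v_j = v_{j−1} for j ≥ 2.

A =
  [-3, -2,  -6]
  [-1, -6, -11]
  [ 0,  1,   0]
A Jordan chain for λ = -3 of length 3:
v_1 = (2, 3, -1)ᵀ
v_2 = (0, -1, 0)ᵀ
v_3 = (1, 0, 0)ᵀ

Let N = A − (-3)·I. We want v_3 with N^3 v_3 = 0 but N^2 v_3 ≠ 0; then v_{j-1} := N · v_j for j = 3, …, 2.

Pick v_3 = (1, 0, 0)ᵀ.
Then v_2 = N · v_3 = (0, -1, 0)ᵀ.
Then v_1 = N · v_2 = (2, 3, -1)ᵀ.

Sanity check: (A − (-3)·I) v_1 = (0, 0, 0)ᵀ = 0. ✓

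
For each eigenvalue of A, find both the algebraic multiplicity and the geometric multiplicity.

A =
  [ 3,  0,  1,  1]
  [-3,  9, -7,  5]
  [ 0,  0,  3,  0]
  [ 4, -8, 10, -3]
λ = 3: alg = 4, geom = 2

Step 1 — factor the characteristic polynomial to read off the algebraic multiplicities:
  χ_A(x) = (x - 3)^4

Step 2 — compute geometric multiplicities via the rank-nullity identity g(λ) = n − rank(A − λI):
  rank(A − (3)·I) = 2, so dim ker(A − (3)·I) = n − 2 = 2

Summary:
  λ = 3: algebraic multiplicity = 4, geometric multiplicity = 2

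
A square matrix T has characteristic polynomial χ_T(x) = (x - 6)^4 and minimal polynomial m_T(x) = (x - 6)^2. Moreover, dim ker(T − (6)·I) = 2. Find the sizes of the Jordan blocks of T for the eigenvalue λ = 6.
Block sizes for λ = 6: [2, 2]

Step 1 — from the characteristic polynomial, algebraic multiplicity of λ = 6 is 4. From dim ker(T − (6)·I) = 2, there are exactly 2 Jordan blocks for λ = 6.
Step 2 — from the minimal polynomial, the factor (x − 6)^2 tells us the largest block for λ = 6 has size 2.
Step 3 — with total size 4, 2 blocks, and largest block 2, the block sizes (in nonincreasing order) are [2, 2].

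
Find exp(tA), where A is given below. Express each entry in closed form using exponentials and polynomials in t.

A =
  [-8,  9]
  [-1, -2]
e^{tA} =
  [-3*t*exp(-5*t) + exp(-5*t), 9*t*exp(-5*t)]
  [-t*exp(-5*t), 3*t*exp(-5*t) + exp(-5*t)]

Strategy: write A = P · J · P⁻¹ where J is a Jordan canonical form, so e^{tA} = P · e^{tJ} · P⁻¹, and e^{tJ} can be computed block-by-block.

A has Jordan form
J =
  [-5,  1]
  [ 0, -5]
(up to reordering of blocks).

Per-block formulas:
  For a 2×2 Jordan block J_2(-5): exp(t · J_2(-5)) = e^(-5t)·(I + t·N), where N is the 2×2 nilpotent shift.

After assembling e^{tJ} and conjugating by P, we get:

e^{tA} =
  [-3*t*exp(-5*t) + exp(-5*t), 9*t*exp(-5*t)]
  [-t*exp(-5*t), 3*t*exp(-5*t) + exp(-5*t)]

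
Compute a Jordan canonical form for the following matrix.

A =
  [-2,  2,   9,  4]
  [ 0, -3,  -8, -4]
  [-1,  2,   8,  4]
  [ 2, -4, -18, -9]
J_1(-3) ⊕ J_2(-1) ⊕ J_1(-1)

The characteristic polynomial is
  det(x·I − A) = x^4 + 6*x^3 + 12*x^2 + 10*x + 3 = (x + 1)^3*(x + 3)

Eigenvalues and multiplicities (the geometric multiplicity of λ is n − rank(A − λI), which equals the number of Jordan blocks for λ):
  λ = -3: algebraic multiplicity = 1, geometric multiplicity = 1
  λ = -1: algebraic multiplicity = 3, geometric multiplicity = 2

Determining the block sizes for each eigenvalue:
  λ = -3: one block (gm = 1), so the single block has size am = 1 → block sizes [1]
  λ = -1: 2 blocks summing to 3 forces exactly one block of size 2 and the rest size 1 → block sizes [2, 1]

Assembling the blocks gives a Jordan form
J =
  [-3,  0,  0,  0]
  [ 0, -1,  1,  0]
  [ 0,  0, -1,  0]
  [ 0,  0,  0, -1]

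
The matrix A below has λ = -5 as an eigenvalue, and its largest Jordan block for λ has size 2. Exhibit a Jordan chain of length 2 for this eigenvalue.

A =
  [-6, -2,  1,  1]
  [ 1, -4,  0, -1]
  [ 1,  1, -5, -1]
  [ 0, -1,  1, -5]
A Jordan chain for λ = -5 of length 2:
v_1 = (-1, 1, 1, 0)ᵀ
v_2 = (1, 0, 0, 0)ᵀ

Let N = A − (-5)·I. We want v_2 with N^2 v_2 = 0 but N^1 v_2 ≠ 0; then v_{j-1} := N · v_j for j = 2, …, 2.

Pick v_2 = (1, 0, 0, 0)ᵀ.
Then v_1 = N · v_2 = (-1, 1, 1, 0)ᵀ.

Sanity check: (A − (-5)·I) v_1 = (0, 0, 0, 0)ᵀ = 0. ✓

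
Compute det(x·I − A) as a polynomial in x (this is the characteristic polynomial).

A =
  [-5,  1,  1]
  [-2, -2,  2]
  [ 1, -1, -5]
x^3 + 12*x^2 + 48*x + 64

Expanding det(x·I − A) (e.g. by cofactor expansion or by noting that A is similar to its Jordan form J, which has the same characteristic polynomial as A) gives
  χ_A(x) = x^3 + 12*x^2 + 48*x + 64
which factors as (x + 4)^3. The eigenvalues (with algebraic multiplicities) are λ = -4 with multiplicity 3.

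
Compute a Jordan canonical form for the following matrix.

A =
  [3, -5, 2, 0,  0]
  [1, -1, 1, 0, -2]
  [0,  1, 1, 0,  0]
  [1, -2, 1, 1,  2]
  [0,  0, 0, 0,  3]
J_3(1) ⊕ J_1(1) ⊕ J_1(3)

The characteristic polynomial is
  det(x·I − A) = x^5 - 7*x^4 + 18*x^3 - 22*x^2 + 13*x - 3 = (x - 3)*(x - 1)^4

Eigenvalues and multiplicities (the geometric multiplicity of λ is n − rank(A − λI), which equals the number of Jordan blocks for λ):
  λ = 1: algebraic multiplicity = 4, geometric multiplicity = 2
  λ = 3: algebraic multiplicity = 1, geometric multiplicity = 1

Determining the block sizes for each eigenvalue:
  λ = 1: with am = 4 and gm = 2, the partition is not yet determined (e.g. several partitions of 4 into 2 parts exist). Let N = A − (1)·I. Computing rank(N^1) = 3, rank(N^2) = 2, rank(N^3) = 1; the number of blocks of size ≥ j is rank(N^{j−1}) − rank(N^j), giving [2, 1, 1]. So we have 1 block(s) of size 3, 1 block(s) of size 1 → block sizes [3, 1]
  λ = 3: one block (gm = 1), so the single block has size am = 1 → block sizes [1]

Assembling the blocks gives a Jordan form
J =
  [1, 1, 0, 0, 0]
  [0, 1, 1, 0, 0]
  [0, 0, 1, 0, 0]
  [0, 0, 0, 1, 0]
  [0, 0, 0, 0, 3]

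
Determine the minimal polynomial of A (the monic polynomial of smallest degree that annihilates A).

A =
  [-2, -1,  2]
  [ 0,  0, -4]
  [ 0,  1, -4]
x^2 + 4*x + 4

The characteristic polynomial is χ_A(x) = (x + 2)^3, so the eigenvalues are known. The minimal polynomial is
  m_A(x) = Π_λ (x − λ)^{k_λ}
where k_λ is the size of the *largest* Jordan block for λ (equivalently, the smallest k with (A − λI)^k v = 0 for every generalised eigenvector v of λ).

  λ = -2: largest Jordan block has size 2, contributing (x + 2)^2

So m_A(x) = (x + 2)^2 = x^2 + 4*x + 4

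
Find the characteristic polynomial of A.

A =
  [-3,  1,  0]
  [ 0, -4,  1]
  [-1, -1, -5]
x^3 + 12*x^2 + 48*x + 64

Expanding det(x·I − A) (e.g. by cofactor expansion or by noting that A is similar to its Jordan form J, which has the same characteristic polynomial as A) gives
  χ_A(x) = x^3 + 12*x^2 + 48*x + 64
which factors as (x + 4)^3. The eigenvalues (with algebraic multiplicities) are λ = -4 with multiplicity 3.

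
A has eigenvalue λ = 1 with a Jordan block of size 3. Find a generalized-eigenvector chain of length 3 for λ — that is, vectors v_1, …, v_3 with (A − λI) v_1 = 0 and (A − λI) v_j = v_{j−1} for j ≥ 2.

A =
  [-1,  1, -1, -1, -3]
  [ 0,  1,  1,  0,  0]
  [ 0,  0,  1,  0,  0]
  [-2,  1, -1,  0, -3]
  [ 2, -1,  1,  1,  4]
A Jordan chain for λ = 1 of length 3:
v_1 = (1, 0, 0, 1, -1)ᵀ
v_2 = (-1, 1, 0, -1, 1)ᵀ
v_3 = (0, 0, 1, 0, 0)ᵀ

Let N = A − (1)·I. We want v_3 with N^3 v_3 = 0 but N^2 v_3 ≠ 0; then v_{j-1} := N · v_j for j = 3, …, 2.

Pick v_3 = (0, 0, 1, 0, 0)ᵀ.
Then v_2 = N · v_3 = (-1, 1, 0, -1, 1)ᵀ.
Then v_1 = N · v_2 = (1, 0, 0, 1, -1)ᵀ.

Sanity check: (A − (1)·I) v_1 = (0, 0, 0, 0, 0)ᵀ = 0. ✓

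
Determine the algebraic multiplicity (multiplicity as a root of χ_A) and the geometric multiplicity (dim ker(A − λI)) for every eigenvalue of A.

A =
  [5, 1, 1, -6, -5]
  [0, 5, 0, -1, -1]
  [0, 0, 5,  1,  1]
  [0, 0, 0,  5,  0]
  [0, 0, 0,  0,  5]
λ = 5: alg = 5, geom = 3

Step 1 — factor the characteristic polynomial to read off the algebraic multiplicities:
  χ_A(x) = (x - 5)^5

Step 2 — compute geometric multiplicities via the rank-nullity identity g(λ) = n − rank(A − λI):
  rank(A − (5)·I) = 2, so dim ker(A − (5)·I) = n − 2 = 3

Summary:
  λ = 5: algebraic multiplicity = 5, geometric multiplicity = 3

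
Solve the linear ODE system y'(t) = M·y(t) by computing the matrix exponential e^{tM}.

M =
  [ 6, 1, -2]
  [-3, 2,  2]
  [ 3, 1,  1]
e^{tM} =
  [3*t*exp(3*t) + exp(3*t), t*exp(3*t), -2*t*exp(3*t)]
  [-3*t*exp(3*t), -t*exp(3*t) + exp(3*t), 2*t*exp(3*t)]
  [3*t*exp(3*t), t*exp(3*t), -2*t*exp(3*t) + exp(3*t)]

Strategy: write M = P · J · P⁻¹ where J is a Jordan canonical form, so e^{tM} = P · e^{tJ} · P⁻¹, and e^{tJ} can be computed block-by-block.

M has Jordan form
J =
  [3, 1, 0]
  [0, 3, 0]
  [0, 0, 3]
(up to reordering of blocks).

Per-block formulas:
  For a 2×2 Jordan block J_2(3): exp(t · J_2(3)) = e^(3t)·(I + t·N), where N is the 2×2 nilpotent shift.
  For a 1×1 block at λ = 3: exp(t · [3]) = [e^(3t)].

After assembling e^{tJ} and conjugating by P, we get:

e^{tM} =
  [3*t*exp(3*t) + exp(3*t), t*exp(3*t), -2*t*exp(3*t)]
  [-3*t*exp(3*t), -t*exp(3*t) + exp(3*t), 2*t*exp(3*t)]
  [3*t*exp(3*t), t*exp(3*t), -2*t*exp(3*t) + exp(3*t)]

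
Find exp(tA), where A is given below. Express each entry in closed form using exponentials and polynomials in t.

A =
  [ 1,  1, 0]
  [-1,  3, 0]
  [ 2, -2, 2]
e^{tA} =
  [-t*exp(2*t) + exp(2*t), t*exp(2*t), 0]
  [-t*exp(2*t), t*exp(2*t) + exp(2*t), 0]
  [2*t*exp(2*t), -2*t*exp(2*t), exp(2*t)]

Strategy: write A = P · J · P⁻¹ where J is a Jordan canonical form, so e^{tA} = P · e^{tJ} · P⁻¹, and e^{tJ} can be computed block-by-block.

A has Jordan form
J =
  [2, 1, 0]
  [0, 2, 0]
  [0, 0, 2]
(up to reordering of blocks).

Per-block formulas:
  For a 1×1 block at λ = 2: exp(t · [2]) = [e^(2t)].
  For a 2×2 Jordan block J_2(2): exp(t · J_2(2)) = e^(2t)·(I + t·N), where N is the 2×2 nilpotent shift.

After assembling e^{tJ} and conjugating by P, we get:

e^{tA} =
  [-t*exp(2*t) + exp(2*t), t*exp(2*t), 0]
  [-t*exp(2*t), t*exp(2*t) + exp(2*t), 0]
  [2*t*exp(2*t), -2*t*exp(2*t), exp(2*t)]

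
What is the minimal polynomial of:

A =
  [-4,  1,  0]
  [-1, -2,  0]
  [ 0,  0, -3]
x^2 + 6*x + 9

The characteristic polynomial is χ_A(x) = (x + 3)^3, so the eigenvalues are known. The minimal polynomial is
  m_A(x) = Π_λ (x − λ)^{k_λ}
where k_λ is the size of the *largest* Jordan block for λ (equivalently, the smallest k with (A − λI)^k v = 0 for every generalised eigenvector v of λ).

  λ = -3: largest Jordan block has size 2, contributing (x + 3)^2

So m_A(x) = (x + 3)^2 = x^2 + 6*x + 9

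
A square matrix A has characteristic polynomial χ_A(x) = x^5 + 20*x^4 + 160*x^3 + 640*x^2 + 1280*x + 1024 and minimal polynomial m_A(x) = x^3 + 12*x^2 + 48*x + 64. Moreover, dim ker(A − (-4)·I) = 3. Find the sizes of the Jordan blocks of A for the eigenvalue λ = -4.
Block sizes for λ = -4: [3, 1, 1]

Step 1 — from the characteristic polynomial, algebraic multiplicity of λ = -4 is 5. From dim ker(A − (-4)·I) = 3, there are exactly 3 Jordan blocks for λ = -4.
Step 2 — from the minimal polynomial, the factor (x + 4)^3 tells us the largest block for λ = -4 has size 3.
Step 3 — with total size 5, 3 blocks, and largest block 3, the block sizes (in nonincreasing order) are [3, 1, 1].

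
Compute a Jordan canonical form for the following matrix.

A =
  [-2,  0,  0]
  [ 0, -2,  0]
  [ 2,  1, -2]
J_2(-2) ⊕ J_1(-2)

The characteristic polynomial is
  det(x·I − A) = x^3 + 6*x^2 + 12*x + 8 = (x + 2)^3

Eigenvalues and multiplicities (the geometric multiplicity of λ is n − rank(A − λI), which equals the number of Jordan blocks for λ):
  λ = -2: algebraic multiplicity = 3, geometric multiplicity = 2

Determining the block sizes for each eigenvalue:
  λ = -2: 2 blocks summing to 3 forces exactly one block of size 2 and the rest size 1 → block sizes [2, 1]

Assembling the blocks gives a Jordan form
J =
  [-2,  1,  0]
  [ 0, -2,  0]
  [ 0,  0, -2]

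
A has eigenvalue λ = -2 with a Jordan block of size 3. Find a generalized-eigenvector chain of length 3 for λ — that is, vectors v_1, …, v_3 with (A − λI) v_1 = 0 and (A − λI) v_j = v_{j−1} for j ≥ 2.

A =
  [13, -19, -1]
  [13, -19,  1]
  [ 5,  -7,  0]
A Jordan chain for λ = -2 of length 3:
v_1 = (-27, -21, -6)ᵀ
v_2 = (15, 13, 5)ᵀ
v_3 = (1, 0, 0)ᵀ

Let N = A − (-2)·I. We want v_3 with N^3 v_3 = 0 but N^2 v_3 ≠ 0; then v_{j-1} := N · v_j for j = 3, …, 2.

Pick v_3 = (1, 0, 0)ᵀ.
Then v_2 = N · v_3 = (15, 13, 5)ᵀ.
Then v_1 = N · v_2 = (-27, -21, -6)ᵀ.

Sanity check: (A − (-2)·I) v_1 = (0, 0, 0)ᵀ = 0. ✓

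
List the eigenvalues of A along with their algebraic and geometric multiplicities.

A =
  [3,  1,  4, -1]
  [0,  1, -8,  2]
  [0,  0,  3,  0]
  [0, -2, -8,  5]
λ = 3: alg = 4, geom = 3

Step 1 — factor the characteristic polynomial to read off the algebraic multiplicities:
  χ_A(x) = (x - 3)^4

Step 2 — compute geometric multiplicities via the rank-nullity identity g(λ) = n − rank(A − λI):
  rank(A − (3)·I) = 1, so dim ker(A − (3)·I) = n − 1 = 3

Summary:
  λ = 3: algebraic multiplicity = 4, geometric multiplicity = 3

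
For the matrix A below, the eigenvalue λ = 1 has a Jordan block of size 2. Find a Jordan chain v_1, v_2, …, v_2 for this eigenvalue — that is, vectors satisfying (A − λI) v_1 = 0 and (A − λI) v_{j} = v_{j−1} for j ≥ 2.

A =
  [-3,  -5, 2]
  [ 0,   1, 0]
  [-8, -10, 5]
A Jordan chain for λ = 1 of length 2:
v_1 = (-4, 0, -8)ᵀ
v_2 = (1, 0, 0)ᵀ

Let N = A − (1)·I. We want v_2 with N^2 v_2 = 0 but N^1 v_2 ≠ 0; then v_{j-1} := N · v_j for j = 2, …, 2.

Pick v_2 = (1, 0, 0)ᵀ.
Then v_1 = N · v_2 = (-4, 0, -8)ᵀ.

Sanity check: (A − (1)·I) v_1 = (0, 0, 0)ᵀ = 0. ✓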